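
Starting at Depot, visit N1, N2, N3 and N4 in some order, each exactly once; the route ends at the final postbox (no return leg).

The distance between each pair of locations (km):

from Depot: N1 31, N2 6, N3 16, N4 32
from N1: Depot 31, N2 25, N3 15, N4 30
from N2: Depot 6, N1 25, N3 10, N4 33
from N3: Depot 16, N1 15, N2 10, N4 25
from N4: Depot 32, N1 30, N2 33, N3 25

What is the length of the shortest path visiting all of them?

Minimum one-way distance = 61 km.

There are 4! = 24 possible orderings.
Depot → N1 → N2 → N3 → N4: 31+25+10+25 = 91
Depot → N1 → N2 → N4 → N3: 31+25+33+25 = 114
Depot → N1 → N3 → N2 → N4: 31+15+10+33 = 89
Depot → N1 → N3 → N4 → N2: 31+15+25+33 = 104
Depot → N1 → N4 → N2 → N3: 31+30+33+10 = 104
Depot → N1 → N4 → N3 → N2: 31+30+25+10 = 96
Depot → N2 → N1 → N3 → N4: 6+25+15+25 = 71
Depot → N2 → N1 → N4 → N3: 6+25+30+25 = 86
Depot → N2 → N3 → N1 → N4: 6+10+15+30 = 61
Depot → N2 → N3 → N4 → N1: 6+10+25+30 = 71
Depot → N2 → N4 → N1 → N3: 6+33+30+15 = 84
Depot → N2 → N4 → N3 → N1: 6+33+25+15 = 79
Depot → N3 → N1 → N2 → N4: 16+15+25+33 = 89
Depot → N3 → N1 → N4 → N2: 16+15+30+33 = 94
… (10 more)
The minimum is 61.
One shortest path: Depot → N2 → N3 → N1 → N4.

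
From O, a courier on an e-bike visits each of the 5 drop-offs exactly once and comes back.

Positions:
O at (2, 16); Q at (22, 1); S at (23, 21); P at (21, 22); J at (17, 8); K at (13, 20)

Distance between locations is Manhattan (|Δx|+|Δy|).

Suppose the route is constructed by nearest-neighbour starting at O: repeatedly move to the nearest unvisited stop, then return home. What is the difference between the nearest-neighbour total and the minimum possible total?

From O: K=15, J=23, P=25, S=26, Q=35 → choose K (15).
From K: P=10, S=11, J=16, Q=28 → choose P (10).
From P: S=3, J=18, Q=22 → choose S (3).
From S: J=19, Q=21 → choose J (19).
From J: Q=12 → choose Q (12).
NN route O → K → P → S → J → Q → O costs 94.
Optimal: O → J → Q → S → P → K → O costs 84 (by enumerating all 60 distinct tours).
Excess = 94 − 84 = 10.

Excess over optimum: 10.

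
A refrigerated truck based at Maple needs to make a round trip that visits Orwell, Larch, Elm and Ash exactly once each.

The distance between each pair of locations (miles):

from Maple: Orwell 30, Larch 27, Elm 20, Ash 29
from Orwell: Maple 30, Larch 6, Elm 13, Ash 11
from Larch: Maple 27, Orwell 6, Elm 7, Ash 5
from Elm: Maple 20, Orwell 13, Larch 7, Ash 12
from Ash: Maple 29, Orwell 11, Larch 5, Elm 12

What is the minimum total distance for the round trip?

There are 12 distinct closed tours to check (reversals are equivalent).
Maple - Orwell - Larch - Elm - Ash - Maple: 30+6+7+12+29 = 84
Maple - Orwell - Larch - Ash - Elm - Maple: 30+6+5+12+20 = 73
Maple - Orwell - Elm - Larch - Ash - Maple: 30+13+7+5+29 = 84
Maple - Orwell - Elm - Ash - Larch - Maple: 30+13+12+5+27 = 87
Maple - Orwell - Ash - Larch - Elm - Maple: 30+11+5+7+20 = 73
Maple - Orwell - Ash - Elm - Larch - Maple: 30+11+12+7+27 = 87
Maple - Larch - Orwell - Elm - Ash - Maple: 27+6+13+12+29 = 87
Maple - Larch - Orwell - Ash - Elm - Maple: 27+6+11+12+20 = 76
Maple - Larch - Elm - Orwell - Ash - Maple: 27+7+13+11+29 = 87
Maple - Larch - Ash - Orwell - Elm - Maple: 27+5+11+13+20 = 76
Maple - Elm - Orwell - Larch - Ash - Maple: 20+13+6+5+29 = 73
Maple - Elm - Larch - Orwell - Ash - Maple: 20+7+6+11+29 = 73
The minimum is 73.
One optimal route: Maple → Orwell → Larch → Ash → Elm → Maple (or its reverse).

Shortest round trip = 73 miles.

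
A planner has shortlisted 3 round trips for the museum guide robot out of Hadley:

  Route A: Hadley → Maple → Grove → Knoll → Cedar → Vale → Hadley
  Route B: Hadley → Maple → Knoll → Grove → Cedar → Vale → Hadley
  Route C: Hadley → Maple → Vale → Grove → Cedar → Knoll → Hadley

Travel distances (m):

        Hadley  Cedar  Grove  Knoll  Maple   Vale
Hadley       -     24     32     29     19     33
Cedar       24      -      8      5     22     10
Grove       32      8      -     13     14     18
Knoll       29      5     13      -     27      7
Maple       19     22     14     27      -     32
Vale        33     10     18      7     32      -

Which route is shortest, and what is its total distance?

Shortest is Route A, total 94 m.

Route A: 19 + 14 + 13 + 5 + 10 + 33 = 94
Route B: 19 + 27 + 13 + 8 + 10 + 33 = 110
Route C: 19 + 32 + 18 + 8 + 5 + 29 = 111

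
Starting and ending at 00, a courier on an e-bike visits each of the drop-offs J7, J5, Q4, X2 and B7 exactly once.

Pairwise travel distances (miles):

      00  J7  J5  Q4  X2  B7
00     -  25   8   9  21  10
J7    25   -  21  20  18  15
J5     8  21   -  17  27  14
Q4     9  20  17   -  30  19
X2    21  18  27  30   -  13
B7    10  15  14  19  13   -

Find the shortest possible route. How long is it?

82 miles — the shortest possible round trip.

00 - J7 - J5 - Q4 - X2 - B7 - 00: 25+21+17+30+13+10 = 116
00 - J7 - J5 - Q4 - B7 - X2 - 00: 25+21+17+19+13+21 = 116
00 - J7 - J5 - X2 - Q4 - B7 - 00: 25+21+27+30+19+10 = 132
00 - J7 - J5 - X2 - B7 - Q4 - 00: 25+21+27+13+19+9 = 114
00 - J7 - J5 - B7 - Q4 - X2 - 00: 25+21+14+19+30+21 = 130
00 - J7 - J5 - B7 - X2 - Q4 - 00: 25+21+14+13+30+9 = 112
00 - J7 - Q4 - J5 - X2 - B7 - 00: 25+20+17+27+13+10 = 112
00 - J7 - Q4 - J5 - B7 - X2 - 00: 25+20+17+14+13+21 = 110
00 - J7 - Q4 - X2 - J5 - B7 - 00: 25+20+30+27+14+10 = 126
00 - J7 - Q4 - X2 - B7 - J5 - 00: 25+20+30+13+14+8 = 110
00 - J7 - Q4 - B7 - J5 - X2 - 00: 25+20+19+14+27+21 = 126
00 - J7 - Q4 - B7 - X2 - J5 - 00: 25+20+19+13+27+8 = 112
00 - J7 - X2 - J5 - Q4 - B7 - 00: 25+18+27+17+19+10 = 116
00 - J7 - X2 - J5 - B7 - Q4 - 00: 25+18+27+14+19+9 = 112
… (46 more)
00 - J5 - B7 - X2 - J7 - Q4 - 00: 8+14+13+18+20+9 = 82  ← best
The minimum is 82.
One optimal route: 00 → J5 → B7 → X2 → J7 → Q4 → 00 (or its reverse).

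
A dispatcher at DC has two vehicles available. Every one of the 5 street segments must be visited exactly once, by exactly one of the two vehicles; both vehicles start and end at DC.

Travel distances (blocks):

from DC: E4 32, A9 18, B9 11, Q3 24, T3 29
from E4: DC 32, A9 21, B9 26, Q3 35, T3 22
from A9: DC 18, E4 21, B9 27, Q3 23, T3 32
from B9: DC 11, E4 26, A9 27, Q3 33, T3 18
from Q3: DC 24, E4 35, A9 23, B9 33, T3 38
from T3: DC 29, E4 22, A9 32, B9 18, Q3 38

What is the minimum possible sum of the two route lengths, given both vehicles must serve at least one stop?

138 blocks — the smallest possible combined total.

Check every non-empty split of the stops between the two vehicles; for each half take its own optimal tour:
  {E4} + {A9, B9, Q3, T3}: 64 + 108 = 172
  {A9} + {E4, B9, Q3, T3}: 36 + 110 = 146
  {E4, A9} + {B9, Q3, T3}: 71 + 91 = 162
  {B9} + {E4, A9, Q3, T3}: 22 + 119 = 141
  {E4, B9} + {A9, Q3, T3}: 69 + 108 = 177
  {A9, B9} + {E4, Q3, T3}: 56 + 110 = 166
  … (15 splits in total)
  {Q3} + {E4, A9, B9, T3}: 48 + 90 = 138  ← best
Best: vehicle 1 DC → Q3 → DC = 48; vehicle 2 DC → A9 → E4 → T3 → B9 → DC = 90; combined 138.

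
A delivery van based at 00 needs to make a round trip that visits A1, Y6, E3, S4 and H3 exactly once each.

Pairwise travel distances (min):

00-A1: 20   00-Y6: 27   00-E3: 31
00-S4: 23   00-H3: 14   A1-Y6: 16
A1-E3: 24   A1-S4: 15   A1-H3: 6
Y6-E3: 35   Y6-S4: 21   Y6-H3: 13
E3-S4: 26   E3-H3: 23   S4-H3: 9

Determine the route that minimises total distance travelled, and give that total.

00-A1-Y6-E3-S4-H3-00: 20+16+35+26+9+14 = 120
00-A1-Y6-E3-H3-S4-00: 20+16+35+23+9+23 = 126
00-A1-Y6-S4-E3-H3-00: 20+16+21+26+23+14 = 120
00-A1-Y6-S4-H3-E3-00: 20+16+21+9+23+31 = 120
00-A1-Y6-H3-E3-S4-00: 20+16+13+23+26+23 = 121
00-A1-Y6-H3-S4-E3-00: 20+16+13+9+26+31 = 115
00-A1-E3-Y6-S4-H3-00: 20+24+35+21+9+14 = 123
00-A1-E3-Y6-H3-S4-00: 20+24+35+13+9+23 = 124
00-A1-E3-S4-Y6-H3-00: 20+24+26+21+13+14 = 118
00-A1-E3-S4-H3-Y6-00: 20+24+26+9+13+27 = 119
00-A1-E3-H3-Y6-S4-00: 20+24+23+13+21+23 = 124
00-A1-E3-H3-S4-Y6-00: 20+24+23+9+21+27 = 124
00-A1-S4-Y6-E3-H3-00: 20+15+21+35+23+14 = 128
00-A1-S4-Y6-H3-E3-00: 20+15+21+13+23+31 = 123
… (46 more)
00-E3-S4-Y6-A1-H3-00: 31+26+21+16+6+14 = 114  ← best
The minimum is 114.
One optimal route: 00 → E3 → S4 → Y6 → A1 → H3 → 00 (or its reverse).

114 min — the shortest possible round trip.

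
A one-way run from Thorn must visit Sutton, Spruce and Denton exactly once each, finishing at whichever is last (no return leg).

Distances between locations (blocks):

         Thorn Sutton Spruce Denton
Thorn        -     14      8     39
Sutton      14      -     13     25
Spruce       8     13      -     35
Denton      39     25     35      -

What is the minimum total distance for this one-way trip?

There are 3! = 6 possible orderings.
Thorn → Sutton → Spruce → Denton: 14+13+35 = 62
Thorn → Sutton → Denton → Spruce: 14+25+35 = 74
Thorn → Spruce → Sutton → Denton: 8+13+25 = 46
Thorn → Spruce → Denton → Sutton: 8+35+25 = 68
Thorn → Denton → Sutton → Spruce: 39+25+13 = 77
Thorn → Denton → Spruce → Sutton: 39+35+13 = 87
The minimum is 46.
One shortest path: Thorn → Spruce → Sutton → Denton.

Shortest open route: 46 blocks.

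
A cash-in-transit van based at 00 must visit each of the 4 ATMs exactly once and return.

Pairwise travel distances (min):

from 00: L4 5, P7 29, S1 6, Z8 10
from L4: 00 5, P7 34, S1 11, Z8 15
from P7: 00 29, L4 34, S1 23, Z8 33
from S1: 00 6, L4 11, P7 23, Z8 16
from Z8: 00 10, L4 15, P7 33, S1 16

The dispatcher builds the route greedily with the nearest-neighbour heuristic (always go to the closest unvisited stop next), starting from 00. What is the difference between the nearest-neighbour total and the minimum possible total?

Excess over optimum: 12 min.

From 00: L4=5, S1=6, Z8=10, P7=29 → choose L4 (5).
From L4: S1=11, Z8=15, P7=34 → choose S1 (11).
From S1: Z8=16, P7=23 → choose Z8 (16).
From Z8: P7=33 → choose P7 (33).
NN route 00 → L4 → S1 → Z8 → P7 → 00 costs 94.
Optimal: 00 → L4 → S1 → P7 → Z8 → 00 costs 82 (by enumerating all 12 distinct tours).
Excess = 94 − 82 = 12.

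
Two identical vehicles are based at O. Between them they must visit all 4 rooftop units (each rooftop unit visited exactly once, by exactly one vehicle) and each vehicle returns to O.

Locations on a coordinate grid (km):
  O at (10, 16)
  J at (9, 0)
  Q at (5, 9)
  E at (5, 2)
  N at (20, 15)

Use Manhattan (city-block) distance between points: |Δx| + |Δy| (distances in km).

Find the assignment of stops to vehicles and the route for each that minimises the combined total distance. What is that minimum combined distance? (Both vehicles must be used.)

There are 2^3 − 1 = 7 ways to divide the 4 stops into two non-empty groups. For each, the best each vehicle can do is its own shortest tour through its group:
  {J} + {Q, E, N}: 34 + 58 = 92
  {Q} + {J, E, N}: 24 + 62 = 86
  {J, Q} + {E, N}: 42 + 58 = 100
  {E} + {J, Q, N}: 38 + 62 = 100
  {J, E} + {Q, N}: 42 + 44 = 86
  {Q, E} + {J, N}: 38 + 54 = 92
  … (7 splits in total)
  {J, Q, E} + {N}: 42 + 22 = 64  ← best
Best: vehicle 1 O → J → E → Q → O = 42; vehicle 2 O → N → O = 22; combined 64.

64 km — the smallest possible combined total.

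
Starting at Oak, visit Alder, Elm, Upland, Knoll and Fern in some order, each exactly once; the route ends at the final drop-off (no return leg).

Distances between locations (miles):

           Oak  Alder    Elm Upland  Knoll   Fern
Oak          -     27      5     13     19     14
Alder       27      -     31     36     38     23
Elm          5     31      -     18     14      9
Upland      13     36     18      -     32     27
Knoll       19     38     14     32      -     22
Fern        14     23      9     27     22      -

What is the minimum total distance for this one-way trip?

90 miles — the minimum one-way total.

There are 5! = 120 possible orderings.
Oak → Alder → Elm → Upland → Knoll → Fern: 27+31+18+32+22 = 130
Oak → Alder → Elm → Upland → Fern → Knoll: 27+31+18+27+22 = 125
Oak → Alder → Elm → Knoll → Upland → Fern: 27+31+14+32+27 = 131
Oak → Alder → Elm → Knoll → Fern → Upland: 27+31+14+22+27 = 121
Oak → Alder → Elm → Fern → Upland → Knoll: 27+31+9+27+32 = 126
Oak → Alder → Elm → Fern → Knoll → Upland: 27+31+9+22+32 = 121
Oak → Alder → Upland → Elm → Knoll → Fern: 27+36+18+14+22 = 117
Oak → Alder → Upland → Elm → Fern → Knoll: 27+36+18+9+22 = 112
Oak → Alder → Upland → Knoll → Elm → Fern: 27+36+32+14+9 = 118
Oak → Alder → Upland → Knoll → Fern → Elm: 27+36+32+22+9 = 126
Oak → Alder → Upland → Fern → Elm → Knoll: 27+36+27+9+14 = 113
Oak → Alder → Upland → Fern → Knoll → Elm: 27+36+27+22+14 = 126
Oak → Alder → Knoll → Elm → Upland → Fern: 27+38+14+18+27 = 124
Oak → Alder → Knoll → Elm → Fern → Upland: 27+38+14+9+27 = 115
… (106 more)
Oak → Upland → Elm → Knoll → Fern → Alder: 13+18+14+22+23 = 90  ← best
The minimum is 90.
One shortest path: Oak → Upland → Elm → Knoll → Fern → Alder.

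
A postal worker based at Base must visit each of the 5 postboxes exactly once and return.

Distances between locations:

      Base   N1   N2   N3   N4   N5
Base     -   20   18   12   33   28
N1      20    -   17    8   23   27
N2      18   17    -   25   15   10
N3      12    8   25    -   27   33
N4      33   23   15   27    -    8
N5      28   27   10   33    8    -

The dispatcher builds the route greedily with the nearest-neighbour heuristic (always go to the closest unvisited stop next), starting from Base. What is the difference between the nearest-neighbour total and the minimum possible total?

Excess over optimum: 9.

From Base: N3=12, N2=18, N1=20, N5=28, N4=33 → choose N3 (12).
From N3: N1=8, N2=25, N4=27, N5=33 → choose N1 (8).
From N1: N2=17, N4=23, N5=27 → choose N2 (17).
From N2: N5=10, N4=15 → choose N5 (10).
From N5: N4=8 → choose N4 (8).
NN route Base → N3 → N1 → N2 → N5 → N4 → Base costs 88.
Optimal: Base → N2 → N5 → N4 → N1 → N3 → Base costs 79 (by enumerating all 60 distinct tours).
Excess = 88 − 79 = 9.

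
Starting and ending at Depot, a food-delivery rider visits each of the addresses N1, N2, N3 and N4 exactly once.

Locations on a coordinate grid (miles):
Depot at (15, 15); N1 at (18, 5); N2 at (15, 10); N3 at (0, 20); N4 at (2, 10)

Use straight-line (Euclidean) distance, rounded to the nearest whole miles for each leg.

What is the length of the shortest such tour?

With 4 stops there are 4!/2 = 12 distinct round trips (a route and its reverse cost the same).
Depot→N1→N2→N3→N4→Depot: 10+6+18+10+14 = 58
Depot→N1→N2→N4→N3→Depot: 10+6+13+10+16 = 55
Depot→N1→N3→N2→N4→Depot: 10+23+18+13+14 = 78
Depot→N1→N3→N4→N2→Depot: 10+23+10+13+5 = 61
Depot→N1→N4→N2→N3→Depot: 10+17+13+18+16 = 74
Depot→N1→N4→N3→N2→Depot: 10+17+10+18+5 = 60
Depot→N2→N1→N3→N4→Depot: 5+6+23+10+14 = 58
Depot→N2→N1→N4→N3→Depot: 5+6+17+10+16 = 54
Depot→N2→N3→N1→N4→Depot: 5+18+23+17+14 = 77
Depot→N2→N4→N1→N3→Depot: 5+13+17+23+16 = 74
Depot→N3→N1→N2→N4→Depot: 16+23+6+13+14 = 72
Depot→N3→N2→N1→N4→Depot: 16+18+6+17+14 = 71
The minimum is 54.
One optimal route: Depot → N2 → N1 → N4 → N3 → Depot (or its reverse).

Shortest round trip = 54 miles.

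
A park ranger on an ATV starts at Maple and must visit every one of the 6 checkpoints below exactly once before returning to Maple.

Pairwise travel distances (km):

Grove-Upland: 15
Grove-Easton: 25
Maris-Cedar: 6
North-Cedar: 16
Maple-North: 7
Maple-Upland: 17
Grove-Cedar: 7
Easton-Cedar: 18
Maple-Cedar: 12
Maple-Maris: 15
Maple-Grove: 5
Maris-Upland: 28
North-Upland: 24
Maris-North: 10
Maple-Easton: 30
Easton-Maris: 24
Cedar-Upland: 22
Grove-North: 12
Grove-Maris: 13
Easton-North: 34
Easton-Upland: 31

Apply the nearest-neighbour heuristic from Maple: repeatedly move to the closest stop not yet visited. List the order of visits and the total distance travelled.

At Maple the remaining stops are Grove 5, North 7, Cedar 12, Maris 15, Upland 17, Easton 30; go to Grove.
At Grove the remaining stops are Cedar 7, North 12, Maris 13, Upland 15, Easton 25; go to Cedar.
At Cedar the remaining stops are Maris 6, North 16, Easton 18, Upland 22; go to Maris.
At Maris the remaining stops are North 10, Easton 24, Upland 28; go to North.
At North the remaining stops are Upland 24, Easton 34; go to Upland.
At Upland the remaining stops are Easton 31; go to Easton.
Return Easton→Maple: 30.
Total = 5 + 7 + 6 + 10 + 24 + 31 + 30 = 113.

Nearest-neighbour total = 113 km; route Maple → Grove → Cedar → Maris → North → Upland → Easton → Maple.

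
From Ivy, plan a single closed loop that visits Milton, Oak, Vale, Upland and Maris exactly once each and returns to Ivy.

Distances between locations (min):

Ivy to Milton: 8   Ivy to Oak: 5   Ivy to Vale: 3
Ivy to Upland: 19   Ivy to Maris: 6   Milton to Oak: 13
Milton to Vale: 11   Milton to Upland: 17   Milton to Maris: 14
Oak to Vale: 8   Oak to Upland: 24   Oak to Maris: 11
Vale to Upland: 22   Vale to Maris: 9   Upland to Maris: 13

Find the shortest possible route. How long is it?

There are 60 distinct closed tours to check (reversals are equivalent).
Ivy→Milton→Oak→Vale→Upland→Maris→Ivy: 8+13+8+22+13+6 = 70
Ivy→Milton→Oak→Vale→Maris→Upland→Ivy: 8+13+8+9+13+19 = 70
Ivy→Milton→Oak→Upland→Vale→Maris→Ivy: 8+13+24+22+9+6 = 82
Ivy→Milton→Oak→Upland→Maris→Vale→Ivy: 8+13+24+13+9+3 = 70
Ivy→Milton→Oak→Maris→Vale→Upland→Ivy: 8+13+11+9+22+19 = 82
Ivy→Milton→Oak→Maris→Upland→Vale→Ivy: 8+13+11+13+22+3 = 70
Ivy→Milton→Vale→Oak→Upland→Maris→Ivy: 8+11+8+24+13+6 = 70
Ivy→Milton→Vale→Oak→Maris→Upland→Ivy: 8+11+8+11+13+19 = 70
Ivy→Milton→Vale→Upland→Oak→Maris→Ivy: 8+11+22+24+11+6 = 82
Ivy→Milton→Vale→Upland→Maris→Oak→Ivy: 8+11+22+13+11+5 = 70
Ivy→Milton→Vale→Maris→Oak→Upland→Ivy: 8+11+9+11+24+19 = 82
Ivy→Milton→Vale→Maris→Upland→Oak→Ivy: 8+11+9+13+24+5 = 70
Ivy→Milton→Upland→Oak→Vale→Maris→Ivy: 8+17+24+8+9+6 = 72
Ivy→Milton→Upland→Oak→Maris→Vale→Ivy: 8+17+24+11+9+3 = 72
… (46 more)
Ivy→Milton→Upland→Maris→Oak→Vale→Ivy: 8+17+13+11+8+3 = 60  ← best
The minimum is 60.
One optimal route: Ivy → Milton → Upland → Maris → Oak → Vale → Ivy (or its reverse).

60 min — the shortest possible round trip.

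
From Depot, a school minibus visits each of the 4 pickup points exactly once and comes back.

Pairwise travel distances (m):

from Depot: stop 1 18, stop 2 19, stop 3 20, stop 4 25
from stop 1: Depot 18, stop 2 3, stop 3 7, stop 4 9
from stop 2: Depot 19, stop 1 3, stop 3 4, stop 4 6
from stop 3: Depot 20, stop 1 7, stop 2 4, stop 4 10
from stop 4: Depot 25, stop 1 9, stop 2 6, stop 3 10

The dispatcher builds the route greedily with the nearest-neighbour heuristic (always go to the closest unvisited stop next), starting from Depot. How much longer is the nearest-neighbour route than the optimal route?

From Depot: stop 1=18, stop 2=19, stop 3=20, stop 4=25 → choose stop 1 (18).
From stop 1: stop 2=3, stop 3=7, stop 4=9 → choose stop 2 (3).
From stop 2: stop 3=4, stop 4=6 → choose stop 3 (4).
From stop 3: stop 4=10 → choose stop 4 (10).
NN route Depot → stop 1 → stop 2 → stop 3 → stop 4 → Depot costs 60.
Optimal: Depot → stop 1 → stop 2 → stop 4 → stop 3 → Depot costs 57 (by enumerating all 12 distinct tours).
Excess = 60 − 57 = 3.

Excess over optimum: 3 m.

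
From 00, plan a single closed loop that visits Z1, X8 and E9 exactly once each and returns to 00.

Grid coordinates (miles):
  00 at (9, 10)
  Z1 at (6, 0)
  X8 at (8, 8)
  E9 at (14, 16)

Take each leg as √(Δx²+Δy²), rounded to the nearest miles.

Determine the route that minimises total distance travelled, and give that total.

There are 3 distinct closed tours to check (reversals are equivalent).
00 - Z1 - X8 - E9 - 00: 10+8+10+8 = 36
00 - Z1 - E9 - X8 - 00: 10+18+10+2 = 40
00 - X8 - Z1 - E9 - 00: 2+8+18+8 = 36
The minimum is 36.
One optimal route: 00 → Z1 → X8 → E9 → 00 (or its reverse).

Minimum total distance: 36 miles.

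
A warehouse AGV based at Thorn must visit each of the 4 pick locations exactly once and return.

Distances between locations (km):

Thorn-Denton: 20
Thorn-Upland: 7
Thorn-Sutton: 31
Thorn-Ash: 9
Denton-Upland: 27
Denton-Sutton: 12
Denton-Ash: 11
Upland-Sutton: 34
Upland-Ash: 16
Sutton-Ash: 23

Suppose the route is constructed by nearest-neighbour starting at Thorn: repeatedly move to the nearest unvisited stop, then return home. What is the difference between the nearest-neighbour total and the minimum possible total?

The nearest-neighbour route is 4 km longer than optimal.

Thorn: Upland=7, Ash=9, Denton=20, Sutton=31 ⇒ Upland
Upland: Ash=16, Denton=27, Sutton=34 ⇒ Ash
Ash: Denton=11, Sutton=23 ⇒ Denton
Denton: Sutton=12 ⇒ Sutton
NN route Thorn → Upland → Ash → Denton → Sutton → Thorn costs 77.
Optimal: Thorn → Upland → Sutton → Denton → Ash → Thorn costs 73 (by enumerating all 12 distinct tours).
Excess = 77 − 73 = 4.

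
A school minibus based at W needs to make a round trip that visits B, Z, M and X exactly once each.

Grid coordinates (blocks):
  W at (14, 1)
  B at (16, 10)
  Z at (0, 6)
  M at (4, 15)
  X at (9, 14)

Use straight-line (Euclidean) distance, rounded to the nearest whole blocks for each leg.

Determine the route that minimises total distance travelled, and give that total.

47 blocks — the shortest possible round trip.

W→B→Z→M→X→W: 9+16+10+5+14 = 54
W→B→Z→X→M→W: 9+16+12+5+17 = 59
W→B→M→Z→X→W: 9+13+10+12+14 = 58
W→B→M→X→Z→W: 9+13+5+12+15 = 54
W→B→X→Z→M→W: 9+8+12+10+17 = 56
W→B→X→M→Z→W: 9+8+5+10+15 = 47
W→Z→B→M→X→W: 15+16+13+5+14 = 63
W→Z→B→X→M→W: 15+16+8+5+17 = 61
W→Z→M→B→X→W: 15+10+13+8+14 = 60
W→Z→X→B→M→W: 15+12+8+13+17 = 65
W→M→B→Z→X→W: 17+13+16+12+14 = 72
W→M→Z→B→X→W: 17+10+16+8+14 = 65
The minimum is 47.
One optimal route: W → B → X → M → Z → W (or its reverse).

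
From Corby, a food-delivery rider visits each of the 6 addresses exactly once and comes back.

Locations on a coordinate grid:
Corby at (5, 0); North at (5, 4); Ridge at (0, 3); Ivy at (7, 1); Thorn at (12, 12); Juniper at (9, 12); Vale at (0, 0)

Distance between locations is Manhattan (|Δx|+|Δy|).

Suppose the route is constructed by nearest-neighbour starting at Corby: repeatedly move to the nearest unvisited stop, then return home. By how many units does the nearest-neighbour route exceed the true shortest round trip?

Corby: Ivy=3, North=4, Vale=5, Ridge=8, Juniper=16, Thorn=19 ⇒ Ivy
Ivy: North=5, Vale=8, Ridge=9, Juniper=13, Thorn=16 ⇒ North
North: Ridge=6, Vale=9, Juniper=12, Thorn=15 ⇒ Ridge
Ridge: Vale=3, Juniper=18, Thorn=21 ⇒ Vale
Vale: Juniper=21, Thorn=24 ⇒ Juniper
Juniper: Thorn=3 ⇒ Thorn
NN route Corby → Ivy → North → Ridge → Vale → Juniper → Thorn → Corby costs 60.
Optimal: Corby → Ivy → Thorn → Juniper → North → Ridge → Vale → Corby costs 48 (by enumerating all 360 distinct tours).
Excess = 60 − 48 = 12.

Excess over optimum: 12.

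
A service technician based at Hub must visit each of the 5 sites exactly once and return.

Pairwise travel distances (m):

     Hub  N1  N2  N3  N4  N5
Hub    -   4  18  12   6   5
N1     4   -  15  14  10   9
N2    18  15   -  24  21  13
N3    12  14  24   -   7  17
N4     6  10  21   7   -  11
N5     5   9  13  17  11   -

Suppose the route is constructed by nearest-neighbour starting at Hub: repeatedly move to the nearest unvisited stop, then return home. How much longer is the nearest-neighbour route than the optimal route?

From Hub: N1=4, N5=5, N4=6, N3=12, N2=18 → choose N1 (4).
From N1: N5=9, N4=10, N3=14, N2=15 → choose N5 (9).
From N5: N4=11, N2=13, N3=17 → choose N4 (11).
From N4: N3=7, N2=21 → choose N3 (7).
From N3: N2=24 → choose N2 (24).
NN route Hub → N1 → N5 → N4 → N3 → N2 → Hub costs 73.
Optimal: Hub → N4 → N3 → N1 → N2 → N5 → Hub costs 60 (by enumerating all 60 distinct tours).
Excess = 73 − 60 = 13.

13 m longer than the optimal tour.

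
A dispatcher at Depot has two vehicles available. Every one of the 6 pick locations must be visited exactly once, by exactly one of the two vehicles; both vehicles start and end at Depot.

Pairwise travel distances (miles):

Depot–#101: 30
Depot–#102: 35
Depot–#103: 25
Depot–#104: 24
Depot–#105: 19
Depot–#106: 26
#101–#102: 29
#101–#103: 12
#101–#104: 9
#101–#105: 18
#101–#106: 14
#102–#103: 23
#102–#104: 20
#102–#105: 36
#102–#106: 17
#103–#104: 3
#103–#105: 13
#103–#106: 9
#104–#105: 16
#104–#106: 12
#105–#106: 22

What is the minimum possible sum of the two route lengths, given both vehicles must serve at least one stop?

Check every non-empty split of the stops between the two vehicles; for each half take its own optimal tour:
  {#101} + {#102, #103, #104, #105, #106}: 60 + 98 = 158
  {#102} + {#101, #103, #104, #105, #106}: 70 + 84 = 154
  {#101, #102} + {#103, #104, #105, #106}: 94 + 73 = 167
  {#103} + {#101, #102, #104, #105, #106}: 50 + 109 = 159
  {#101, #103} + {#102, #104, #105, #106}: 67 + 98 = 165
  {#102, #103} + {#101, #104, #105, #106}: 83 + 84 = 167
  … (31 splits in total)
  {#105} + {#101, #102, #103, #104, #106}: 38 + 103 = 141  ← best
Best: vehicle 1 Depot → #105 → Depot = 38; vehicle 2 Depot → #101 → #104 → #103 → #106 → #102 → Depot = 103; combined 141.

141 miles — the smallest possible combined total.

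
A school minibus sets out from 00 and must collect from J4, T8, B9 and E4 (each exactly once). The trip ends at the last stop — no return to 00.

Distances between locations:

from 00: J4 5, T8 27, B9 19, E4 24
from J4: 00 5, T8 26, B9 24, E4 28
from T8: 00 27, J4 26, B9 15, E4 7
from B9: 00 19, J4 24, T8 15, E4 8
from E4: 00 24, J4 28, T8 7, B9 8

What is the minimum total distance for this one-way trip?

There are 4! = 24 possible orderings.
00→J4→T8→B9→E4: 5+26+15+8 = 54
00→J4→T8→E4→B9: 5+26+7+8 = 46
00→J4→B9→T8→E4: 5+24+15+7 = 51
00→J4→B9→E4→T8: 5+24+8+7 = 44
00→J4→E4→T8→B9: 5+28+7+15 = 55
00→J4→E4→B9→T8: 5+28+8+15 = 56
00→T8→J4→B9→E4: 27+26+24+8 = 85
00→T8→J4→E4→B9: 27+26+28+8 = 89
00→T8→B9→J4→E4: 27+15+24+28 = 94
00→T8→B9→E4→J4: 27+15+8+28 = 78
00→T8→E4→J4→B9: 27+7+28+24 = 86
00→T8→E4→B9→J4: 27+7+8+24 = 66
00→B9→J4→T8→E4: 19+24+26+7 = 76
00→B9→J4→E4→T8: 19+24+28+7 = 78
… (10 more)
The minimum is 44.
One shortest path: 00 → J4 → B9 → E4 → T8.

Minimum one-way distance = 44.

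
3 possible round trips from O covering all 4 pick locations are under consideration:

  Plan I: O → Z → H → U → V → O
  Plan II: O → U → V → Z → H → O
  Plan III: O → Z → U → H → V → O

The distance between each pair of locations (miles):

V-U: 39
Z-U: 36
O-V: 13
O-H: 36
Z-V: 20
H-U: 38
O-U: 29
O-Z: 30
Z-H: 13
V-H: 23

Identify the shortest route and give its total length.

133 miles — Plan I is the shortest.

Plan I: 30 + 13 + 38 + 39 + 13 = 133
Plan II: 29 + 39 + 20 + 13 + 36 = 137
Plan III: 30 + 36 + 38 + 23 + 13 = 140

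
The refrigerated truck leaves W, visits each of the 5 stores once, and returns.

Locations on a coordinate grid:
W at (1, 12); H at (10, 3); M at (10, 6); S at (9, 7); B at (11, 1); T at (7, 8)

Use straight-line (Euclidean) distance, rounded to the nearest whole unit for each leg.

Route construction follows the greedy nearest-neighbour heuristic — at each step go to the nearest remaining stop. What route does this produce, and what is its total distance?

30 along W → T → S → M → H → B → W.

From W: distances to unvisited — T=7, S=9, M=11, H=13, B=15. Nearest is T (7).
From T: distances to unvisited — S=2, M=4, H=6, B=8. Nearest is S (2).
From S: distances to unvisited — M=1, H=4, B=6. Nearest is M (1).
From M: distances to unvisited — H=3, B=5. Nearest is H (3).
From H: distances to unvisited — B=2. Nearest is B (2).
Return B→W: 15.
Total = 7 + 2 + 1 + 3 + 2 + 15 = 30.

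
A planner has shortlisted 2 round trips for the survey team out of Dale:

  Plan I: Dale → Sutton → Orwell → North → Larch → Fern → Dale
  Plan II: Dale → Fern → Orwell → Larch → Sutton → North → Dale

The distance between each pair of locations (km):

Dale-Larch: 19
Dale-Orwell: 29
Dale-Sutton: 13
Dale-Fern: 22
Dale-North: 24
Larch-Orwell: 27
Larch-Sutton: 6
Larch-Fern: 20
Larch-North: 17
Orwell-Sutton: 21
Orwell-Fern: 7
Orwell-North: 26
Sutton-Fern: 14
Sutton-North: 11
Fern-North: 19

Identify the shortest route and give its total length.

Plan I: 13 + 21 + 26 + 17 + 20 + 22 = 119
Plan II: 22 + 7 + 27 + 6 + 11 + 24 = 97

Shortest is Plan II, total 97 km.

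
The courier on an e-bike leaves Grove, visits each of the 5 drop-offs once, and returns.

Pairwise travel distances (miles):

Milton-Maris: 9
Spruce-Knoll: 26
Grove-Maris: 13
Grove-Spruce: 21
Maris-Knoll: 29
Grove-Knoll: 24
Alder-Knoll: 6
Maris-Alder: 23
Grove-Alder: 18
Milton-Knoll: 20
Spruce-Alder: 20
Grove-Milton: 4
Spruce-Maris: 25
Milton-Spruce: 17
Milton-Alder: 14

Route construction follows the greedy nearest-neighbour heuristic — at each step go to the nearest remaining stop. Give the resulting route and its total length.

89 miles along Grove → Milton → Maris → Alder → Knoll → Spruce → Grove.

At Grove the remaining stops are Milton 4, Maris 13, Alder 18, Spruce 21, Knoll 24; go to Milton.
At Milton the remaining stops are Maris 9, Alder 14, Spruce 17, Knoll 20; go to Maris.
At Maris the remaining stops are Alder 23, Spruce 25, Knoll 29; go to Alder.
At Alder the remaining stops are Knoll 6, Spruce 20; go to Knoll.
At Knoll the remaining stops are Spruce 26; go to Spruce.
Return Spruce→Grove: 21.
Total = 4 + 9 + 23 + 6 + 26 + 21 = 89.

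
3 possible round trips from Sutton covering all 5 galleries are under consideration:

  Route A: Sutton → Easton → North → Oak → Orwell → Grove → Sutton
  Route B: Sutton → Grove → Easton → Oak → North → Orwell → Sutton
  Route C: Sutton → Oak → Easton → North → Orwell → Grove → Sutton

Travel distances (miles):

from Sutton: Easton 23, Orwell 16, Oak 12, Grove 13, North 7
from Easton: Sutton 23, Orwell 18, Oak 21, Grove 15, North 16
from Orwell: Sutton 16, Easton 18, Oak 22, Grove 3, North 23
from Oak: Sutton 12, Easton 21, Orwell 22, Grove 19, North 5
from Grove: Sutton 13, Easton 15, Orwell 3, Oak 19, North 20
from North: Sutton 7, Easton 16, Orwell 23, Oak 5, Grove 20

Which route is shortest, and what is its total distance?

Route A: 23 + 16 + 5 + 22 + 3 + 13 = 82
Route B: 13 + 15 + 21 + 5 + 23 + 16 = 93
Route C: 12 + 21 + 16 + 23 + 3 + 13 = 88

Shortest is Route A, total 82 miles.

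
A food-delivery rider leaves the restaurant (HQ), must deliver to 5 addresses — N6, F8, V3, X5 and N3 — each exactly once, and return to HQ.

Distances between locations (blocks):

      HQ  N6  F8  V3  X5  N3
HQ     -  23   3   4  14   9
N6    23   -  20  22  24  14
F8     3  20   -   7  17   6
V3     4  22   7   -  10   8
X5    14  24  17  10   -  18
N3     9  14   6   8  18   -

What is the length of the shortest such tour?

There are 60 distinct closed tours to check (reversals are equivalent).
HQ-N6-F8-V3-X5-N3-HQ: 23+20+7+10+18+9 = 87
HQ-N6-F8-V3-N3-X5-HQ: 23+20+7+8+18+14 = 90
HQ-N6-F8-X5-V3-N3-HQ: 23+20+17+10+8+9 = 87
HQ-N6-F8-X5-N3-V3-HQ: 23+20+17+18+8+4 = 90
HQ-N6-F8-N3-V3-X5-HQ: 23+20+6+8+10+14 = 81
HQ-N6-F8-N3-X5-V3-HQ: 23+20+6+18+10+4 = 81
HQ-N6-V3-F8-X5-N3-HQ: 23+22+7+17+18+9 = 96
HQ-N6-V3-F8-N3-X5-HQ: 23+22+7+6+18+14 = 90
HQ-N6-V3-X5-F8-N3-HQ: 23+22+10+17+6+9 = 87
HQ-N6-V3-X5-N3-F8-HQ: 23+22+10+18+6+3 = 82
HQ-N6-V3-N3-F8-X5-HQ: 23+22+8+6+17+14 = 90
HQ-N6-V3-N3-X5-F8-HQ: 23+22+8+18+17+3 = 91
HQ-N6-X5-F8-V3-N3-HQ: 23+24+17+7+8+9 = 88
HQ-N6-X5-F8-N3-V3-HQ: 23+24+17+6+8+4 = 82
… (46 more)
HQ-F8-N3-N6-X5-V3-HQ: 3+6+14+24+10+4 = 61  ← best
The minimum is 61.
One optimal route: HQ → F8 → N3 → N6 → X5 → V3 → HQ (or its reverse).

Minimum total distance: 61 blocks.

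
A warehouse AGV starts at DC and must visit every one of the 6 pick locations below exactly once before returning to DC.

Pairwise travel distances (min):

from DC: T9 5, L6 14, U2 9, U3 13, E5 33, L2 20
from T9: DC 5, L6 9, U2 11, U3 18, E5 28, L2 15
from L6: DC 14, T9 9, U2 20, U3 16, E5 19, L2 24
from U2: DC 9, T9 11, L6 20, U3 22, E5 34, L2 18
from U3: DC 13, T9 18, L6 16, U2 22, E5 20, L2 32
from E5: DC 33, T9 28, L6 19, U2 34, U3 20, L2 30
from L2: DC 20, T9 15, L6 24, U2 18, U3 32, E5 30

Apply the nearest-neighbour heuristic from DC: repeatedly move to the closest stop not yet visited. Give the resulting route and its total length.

107 min along DC → T9 → L6 → U3 → E5 → L2 → U2 → DC.

DC → [T9:5 / U2:9 / U3:13 / L6:14 / L2:20 / E5:33] → T9 (5)
T9 → [L6:9 / U2:11 / L2:15 / U3:18 / E5:28] → L6 (9)
L6 → [U3:16 / E5:19 / U2:20 / L2:24] → U3 (16)
U3 → [E5:20 / U2:22 / L2:32] → E5 (20)
E5 → [L2:30 / U2:34] → L2 (30)
L2 → [U2:18] → U2 (18)
Return U2→DC: 9.
Total = 5 + 9 + 16 + 20 + 30 + 18 + 9 = 107.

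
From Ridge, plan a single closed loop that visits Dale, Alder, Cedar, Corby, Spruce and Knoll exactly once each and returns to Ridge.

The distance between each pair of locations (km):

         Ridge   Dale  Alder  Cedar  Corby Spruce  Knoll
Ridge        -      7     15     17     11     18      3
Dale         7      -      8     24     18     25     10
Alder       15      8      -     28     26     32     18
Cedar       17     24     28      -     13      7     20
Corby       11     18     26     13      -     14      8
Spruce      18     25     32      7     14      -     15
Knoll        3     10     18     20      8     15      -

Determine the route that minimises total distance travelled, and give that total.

Shortest round trip = 75 km.

With 6 stops there are 6!/2 = 360 distinct round trips (a route and its reverse cost the same).
Ridge→Dale→Alder→Cedar→Corby→Spruce→Knoll→Ridge: 7+8+28+13+14+15+3 = 88
Ridge→Dale→Alder→Cedar→Corby→Knoll→Spruce→Ridge: 7+8+28+13+8+15+18 = 97
Ridge→Dale→Alder→Cedar→Spruce→Corby→Knoll→Ridge: 7+8+28+7+14+8+3 = 75
Ridge→Dale→Alder→Cedar→Spruce→Knoll→Corby→Ridge: 7+8+28+7+15+8+11 = 84
Ridge→Dale→Alder→Cedar→Knoll→Corby→Spruce→Ridge: 7+8+28+20+8+14+18 = 103
Ridge→Dale→Alder→Cedar→Knoll→Spruce→Corby→Ridge: 7+8+28+20+15+14+11 = 103
Ridge→Dale→Alder→Corby→Cedar→Spruce→Knoll→Ridge: 7+8+26+13+7+15+3 = 79
Ridge→Dale→Alder→Corby→Cedar→Knoll→Spruce→Ridge: 7+8+26+13+20+15+18 = 107
… (352 more)
The minimum is 75.
One optimal route: Ridge → Dale → Alder → Cedar → Spruce → Corby → Knoll → Ridge (or its reverse).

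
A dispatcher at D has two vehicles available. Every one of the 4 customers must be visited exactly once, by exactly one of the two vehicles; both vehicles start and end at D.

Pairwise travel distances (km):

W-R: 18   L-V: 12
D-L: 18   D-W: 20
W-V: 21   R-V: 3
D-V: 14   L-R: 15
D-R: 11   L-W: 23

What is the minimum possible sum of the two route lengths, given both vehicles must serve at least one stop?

Check every non-empty split of the stops between the two vehicles; for each half take its own optimal tour:
  {L} + {W, R, V}: 36 + 55 = 91
  {W} + {L, R, V}: 40 + 44 = 84
  {L, W} + {R, V}: 61 + 28 = 89
  {R} + {L, W, V}: 22 + 69 = 91
  {L, R} + {W, V}: 44 + 55 = 99
  {W, R} + {L, V}: 49 + 44 = 93
  … (7 splits in total)
Best: vehicle 1 D → W → D = 40; vehicle 2 D → L → V → R → D = 44; combined 84.

84 km — the smallest possible combined total.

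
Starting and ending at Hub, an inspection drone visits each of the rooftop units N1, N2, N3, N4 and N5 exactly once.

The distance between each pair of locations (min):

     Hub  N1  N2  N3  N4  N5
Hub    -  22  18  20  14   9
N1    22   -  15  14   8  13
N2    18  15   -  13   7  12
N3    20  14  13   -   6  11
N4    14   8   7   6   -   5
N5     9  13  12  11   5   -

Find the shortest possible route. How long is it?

There are 60 distinct closed tours to check (reversals are equivalent).
Hub → N1 → N2 → N3 → N4 → N5 → Hub: 22+15+13+6+5+9 = 70
Hub → N1 → N2 → N3 → N5 → N4 → Hub: 22+15+13+11+5+14 = 80
Hub → N1 → N2 → N4 → N3 → N5 → Hub: 22+15+7+6+11+9 = 70
Hub → N1 → N2 → N4 → N5 → N3 → Hub: 22+15+7+5+11+20 = 80
Hub → N1 → N2 → N5 → N3 → N4 → Hub: 22+15+12+11+6+14 = 80
Hub → N1 → N2 → N5 → N4 → N3 → Hub: 22+15+12+5+6+20 = 80
Hub → N1 → N3 → N2 → N4 → N5 → Hub: 22+14+13+7+5+9 = 70
Hub → N1 → N3 → N2 → N5 → N4 → Hub: 22+14+13+12+5+14 = 80
Hub → N1 → N3 → N4 → N2 → N5 → Hub: 22+14+6+7+12+9 = 70
Hub → N1 → N3 → N4 → N5 → N2 → Hub: 22+14+6+5+12+18 = 77
Hub → N1 → N3 → N5 → N2 → N4 → Hub: 22+14+11+12+7+14 = 80
Hub → N1 → N3 → N5 → N4 → N2 → Hub: 22+14+11+5+7+18 = 77
Hub → N1 → N4 → N2 → N3 → N5 → Hub: 22+8+7+13+11+9 = 70
Hub → N1 → N4 → N2 → N5 → N3 → Hub: 22+8+7+12+11+20 = 80
… (46 more)
Hub → N2 → N1 → N3 → N4 → N5 → Hub: 18+15+14+6+5+9 = 67  ← best
The minimum is 67.
One optimal route: Hub → N2 → N1 → N3 → N4 → N5 → Hub (or its reverse).

67 min — the shortest possible round trip.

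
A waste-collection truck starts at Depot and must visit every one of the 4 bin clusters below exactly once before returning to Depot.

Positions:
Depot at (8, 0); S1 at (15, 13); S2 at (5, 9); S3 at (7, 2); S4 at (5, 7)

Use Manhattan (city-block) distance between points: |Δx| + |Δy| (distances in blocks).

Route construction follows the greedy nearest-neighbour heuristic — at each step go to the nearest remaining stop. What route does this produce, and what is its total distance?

Nearest-neighbour total = 46 blocks; route Depot → S3 → S4 → S2 → S1 → Depot.

From Depot: distances to unvisited — S3=3, S4=10, S2=12, S1=20. Nearest is S3 (3).
From S3: distances to unvisited — S4=7, S2=9, S1=19. Nearest is S4 (7).
From S4: distances to unvisited — S2=2, S1=16. Nearest is S2 (2).
From S2: distances to unvisited — S1=14. Nearest is S1 (14).
Return S1→Depot: 20.
Total = 3 + 7 + 2 + 14 + 20 = 46.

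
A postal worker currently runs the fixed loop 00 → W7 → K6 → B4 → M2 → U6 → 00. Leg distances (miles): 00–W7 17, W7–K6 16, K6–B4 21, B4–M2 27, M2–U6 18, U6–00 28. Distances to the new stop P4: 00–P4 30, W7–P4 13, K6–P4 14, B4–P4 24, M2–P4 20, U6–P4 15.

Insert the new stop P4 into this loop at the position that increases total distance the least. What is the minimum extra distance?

Insertion cost between consecutive stops i–j is d(i,P4) + d(P4,j) − d(i,j):
  between 00 and W7: 30 + 13 − 17 = 26
  between W7 and K6: 13 + 14 − 16 = 11
  between K6 and B4: 14 + 24 − 21 = 17
  between B4 and M2: 24 + 20 − 27 = 17
  between M2 and U6: 20 + 15 − 18 = 17
  between U6 and 00: 15 + 30 − 28 = 17
Cheapest insertion is between W7 and K6, adding 11.
New total = 127 + 11 = 138.

Adding 11 miles by placing P4 on the W7–K6 leg.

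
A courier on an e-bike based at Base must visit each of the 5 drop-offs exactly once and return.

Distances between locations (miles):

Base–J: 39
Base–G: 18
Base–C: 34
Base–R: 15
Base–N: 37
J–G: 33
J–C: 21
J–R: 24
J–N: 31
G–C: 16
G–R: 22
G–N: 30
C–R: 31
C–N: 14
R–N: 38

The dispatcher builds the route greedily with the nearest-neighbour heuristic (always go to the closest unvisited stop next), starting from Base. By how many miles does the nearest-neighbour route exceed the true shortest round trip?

Base: R=15, G=18, C=34, N=37, J=39 ⇒ R
R: G=22, J=24, C=31, N=38 ⇒ G
G: C=16, N=30, J=33 ⇒ C
C: N=14, J=21 ⇒ N
N: J=31 ⇒ J
NN route Base → R → G → C → N → J → Base costs 137.
Optimal: Base → G → C → N → J → R → Base costs 118 (by enumerating all 60 distinct tours).
Excess = 137 − 118 = 19.

Excess over optimum: 19 miles.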